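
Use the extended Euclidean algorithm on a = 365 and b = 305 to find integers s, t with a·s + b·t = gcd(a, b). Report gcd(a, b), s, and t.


Euclidean algorithm on (365, 305) — divide until remainder is 0:
  365 = 1 · 305 + 60
  305 = 5 · 60 + 5
  60 = 12 · 5 + 0
gcd(365, 305) = 5.
Track Bezout coefficients alongside the remainders: start with r₀ = 365 = a·1 + b·0 (s = 1, t = 0) and r₁ = 305 = a·0 + b·1 (s = 0, t = 1); each new remainder r_{k+1} = r_{k-1} − q_k·r_k inherits s_{k+1} = s_{k-1} − q_k·s_k, t_{k+1} = t_{k-1} − q_k·t_k, so r_k = a·s_k + b·t_k at every step:
  q = 1: r = 60, s = 1 − 1·0 = 1, t = 0 − 1·1 = -1  (check: 365·1 + 305·(-1) = 60)
  q = 5: r = 5, s = 0 − 5·1 = -5, t = 1 − 5·(-1) = 6  (check: 365·(-5) + 305·6 = 5)
The row with r = 5 (the gcd) gives the Bezout coefficients s = -5, t = 6.
Result: 365 · (-5) + 305 · (6) = 5.

gcd(365, 305) = 5; s = -5, t = 6 (check: 365·(-5) + 305·6 = 5).


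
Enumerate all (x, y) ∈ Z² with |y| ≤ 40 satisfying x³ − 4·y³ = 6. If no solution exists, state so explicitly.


The equation is x³ - 4y³ = 6. For fixed y, x³ = 4·y³ + 6, so a solution requires the RHS to be a perfect cube.
Strategy: iterate y from -40 to 40, compute RHS = 4·y³ + 6, and check whether it is a (positive or negative) perfect cube.
Check small values of y:
  y = 0: RHS = 6 is not a perfect cube.
  y = 1: RHS = 10 is not a perfect cube.
  y = -1: RHS = 2 is not a perfect cube.
  y = 2: RHS = 38 is not a perfect cube.
  y = -2: RHS = -26 is not a perfect cube.
  y = 3: RHS = 114 is not a perfect cube.
  y = -3: RHS = -102 is not a perfect cube.
Continuing the search up to |y| = 40 finds no solutions either.
No (x, y) in the scanned range satisfies the equation.

No integer solutions with |y| ≤ 40.


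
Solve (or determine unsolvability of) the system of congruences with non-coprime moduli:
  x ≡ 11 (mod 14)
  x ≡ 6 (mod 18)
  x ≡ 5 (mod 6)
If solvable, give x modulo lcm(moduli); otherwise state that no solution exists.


Moduli 14, 18, 6 are not pairwise coprime, so CRT works modulo lcm(m_i) when all pairwise compatibility conditions hold.
Pairwise compatibility: gcd(m_i, m_j) must divide a_i - a_j for every pair.
Merge one congruence at a time:
  Start: x ≡ 11 (mod 14).
  Combine with x ≡ 6 (mod 18): gcd(14, 18) = 2, and 6 - 11 = -5 is NOT divisible by 2.
    ⇒ system is inconsistent (no integer solution).

No solution (the system is inconsistent).


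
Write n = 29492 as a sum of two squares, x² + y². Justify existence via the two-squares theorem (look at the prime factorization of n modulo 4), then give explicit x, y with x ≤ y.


Step 1: Factor n = 29492 = 2^2 · 73 · 101.
Step 2: Check the mod-4 condition on each prime factor: 2 = 2 (special); 73 ≡ 1 (mod 4), exponent 1; 101 ≡ 1 (mod 4), exponent 1.
All primes ≡ 3 (mod 4) appear to even exponent (or don't appear), so by the two-squares theorem n IS expressible as a sum of two squares.
Step 3: Build a representation. Group n = k² · m with k = 2 and m = 73 · 101 = 7373 (a product of primes ≡ 1 (mod 4)); a representation of m scales to one of n via (k·x)² + (k·y)² = k²(x² + y²). Each prime p ≡ 1 (mod 4) is itself a sum of two squares; find a² by testing p − a² for a perfect square:
  73: 73 − 1² = 72, 73 − 2² = 69, 73 − 3² = 64 = 8² ⇒ 73 = 3² + 8².
  101: 101 − 1² = 100 = 10² ⇒ 101 = 1² + 10².
  Combine using the Brahmagupta–Fibonacci identity (a² + b²)(c² + d²) = (ac − bd)² + (ad + bc)² = (ac + bd)² + (ad − bc)²:
  73 · 101 = 7373: from (3² + 8²)(1² + 10²), take (3·1 − 8·10, 3·10 + 8·1) = (3 − 80, 30 + 8) = (-77, 38); dropping signs (only squares matter) gives (77, 38); check 77² + 38² = 5929 + 1444 = 7373 ✓.
  Scale by k = 2: (2·77, 2·38) = (154, 76).
Step 4: Order so x ≤ y and verify: 76² + 154² = 5776 + 23716 = 29492 = n. ✓

n = 29492 = 76² + 154² (one valid representation with x ≤ y).


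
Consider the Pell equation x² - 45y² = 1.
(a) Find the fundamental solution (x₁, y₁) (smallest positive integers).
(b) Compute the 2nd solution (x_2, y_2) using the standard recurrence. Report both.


Step 1: Find the fundamental solution (x₁, y₁) of x² - 45y² = 1.
  Expand √45 as a continued fraction. a₀ = ⌊√45⌋ = 6; iterate m_{k+1} = d_k·a_k − m_k, d_{k+1} = (45 − m_{k+1}²)/d_k, a_{k+1} = ⌊(a₀ + m_{k+1})/d_{k+1}⌋ (starting m₀ = 0, d₀ = 1), with convergents p_k = a_k·p_{k-1} + p_{k-2}, q_k = a_k·q_{k-1} + q_{k-2} (p₋₁ = 1, q₋₁ = 0):
  k = 0: a₀ = 6; p₀/q₀ = 6/1; p₀² − 45·q₀² = 36 − 45 = -9.
  k = 1: m = 6, d = 9, a = ⌊(6 + 6)/9⌋ = 1; p/q = (1·6 + 1)/(1·1 + 0) = 7/1; p² − 45·q² = 49 − 45 = 4.
  k = 2: m = 3, d = 4, a = ⌊(6 + 3)/4⌋ = 2; p/q = (2·7 + 6)/(2·1 + 1) = 20/3; p² − 45·q² = 400 − 405 = -5.
  k = 3: m = 5, d = 5, a = ⌊(6 + 5)/5⌋ = 2; p/q = (2·20 + 7)/(2·3 + 1) = 47/7; p² − 45·q² = 2209 − 2205 = 4.
  k = 4: m = 5, d = 4, a = ⌊(6 + 5)/4⌋ = 2; p/q = (2·47 + 20)/(2·7 + 3) = 114/17; p² − 45·q² = 12996 − 13005 = -9.
  k = 5: m = 3, d = 9, a = ⌊(6 + 3)/9⌋ = 1; p/q = (1·114 + 47)/(1·17 + 7) = 161/24; p² − 45·q² = 25921 − 25920 = 1.
  The first convergent with p² − 45·q² = 1 gives the fundamental solution (x₁, y₁) = (161, 24).
Step 2: Apply the recurrence (x_{n+1}, y_{n+1}) = (x₁x_n + 45y₁y_n, x₁y_n + y₁x_n) repeatedly.
  From (x_1, y_1) = (161, 24): x_2 = 161·161 + 45·24·24 = 51841; y_2 = 161·24 + 24·161 = 7728.
Step 3: Verify x_2² - 45·y_2² = 2687489281 - 2687489280 = 1 (should be 1). ✓

(x_1, y_1) = (161, 24); (x_2, y_2) = (51841, 7728).


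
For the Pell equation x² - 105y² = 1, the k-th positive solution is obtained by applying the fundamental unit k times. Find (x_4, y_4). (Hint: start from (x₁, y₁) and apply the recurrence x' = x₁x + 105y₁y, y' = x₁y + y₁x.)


Step 1: Find the fundamental solution (x₁, y₁) of x² - 105y² = 1.
  Expand √105 as a continued fraction. a₀ = ⌊√105⌋ = 10; iterate m_{k+1} = d_k·a_k − m_k, d_{k+1} = (105 − m_{k+1}²)/d_k, a_{k+1} = ⌊(a₀ + m_{k+1})/d_{k+1}⌋ (starting m₀ = 0, d₀ = 1), with convergents p_k = a_k·p_{k-1} + p_{k-2}, q_k = a_k·q_{k-1} + q_{k-2} (p₋₁ = 1, q₋₁ = 0):
  k = 0: a₀ = 10; p₀/q₀ = 10/1; p₀² − 105·q₀² = 100 − 105 = -5.
  k = 1: m = 10, d = 5, a = ⌊(10 + 10)/5⌋ = 4; p/q = (4·10 + 1)/(4·1 + 0) = 41/4; p² − 105·q² = 1681 − 1680 = 1.
  The first convergent with p² − 105·q² = 1 gives the fundamental solution (x₁, y₁) = (41, 4).
Step 2: Apply the recurrence (x_{n+1}, y_{n+1}) = (x₁x_n + 105y₁y_n, x₁y_n + y₁x_n) repeatedly.
  From (x_1, y_1) = (41, 4): x_2 = 41·41 + 105·4·4 = 3361; y_2 = 41·4 + 4·41 = 328.
  From (x_2, y_2) = (3361, 328): x_3 = 41·3361 + 105·4·328 = 275561; y_3 = 41·328 + 4·3361 = 26892.
  From (x_3, y_3) = (275561, 26892): x_4 = 41·275561 + 105·4·26892 = 22592641; y_4 = 41·26892 + 4·275561 = 2204816.
Step 3: Verify x_4² - 105·y_4² = 510427427354881 - 510427427354880 = 1 (should be 1). ✓

(x_1, y_1) = (41, 4); (x_4, y_4) = (22592641, 2204816).


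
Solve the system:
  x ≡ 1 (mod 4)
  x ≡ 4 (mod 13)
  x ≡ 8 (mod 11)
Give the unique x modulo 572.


Moduli 4, 13, 11 are pairwise coprime; by CRT there is a unique solution modulo M = 4 · 13 · 11 = 572.
Solve pairwise, accumulating the modulus:
  Start with x ≡ 1 (mod 4).
  Combine with x ≡ 4 (mod 13): since gcd(4, 13) = 1, we get a unique residue mod 52.
    Write x = 1 + 4·t and substitute into x ≡ 4 (mod 13): 4·t ≡ 4 − 1 = 3 (mod 13).
    The inverse of 4 mod 13 is 10 (since 4·10 = 40 = 3·13 + 1), so t ≡ 10·3 = 30 ≡ 4 (mod 13).
    Then x = 1 + 4·4 = 17, valid modulo lcm(4, 13) = 52: x ≡ 17 (mod 52).
  Combine with x ≡ 8 (mod 11): since gcd(52, 11) = 1, we get a unique residue mod 572.
    Write x = 17 + 52·t and substitute into x ≡ 8 (mod 11): 52·t ≡ 8 − 17 = -9 (mod 11).
    Reduce coefficients mod 11: 8·t ≡ 2 (mod 11).
    The inverse of 8 mod 11 is 7 (since 8·7 = 56 = 5·11 + 1), so t ≡ 7·2 = 14 ≡ 3 (mod 11).
    Then x = 17 + 52·3 = 173, valid modulo lcm(52, 11) = 572: x ≡ 173 (mod 572).
Verify: 173 mod 4 = 1 ✓, 173 mod 13 = 4 ✓, 173 mod 11 = 8 ✓.

x ≡ 173 (mod 572).


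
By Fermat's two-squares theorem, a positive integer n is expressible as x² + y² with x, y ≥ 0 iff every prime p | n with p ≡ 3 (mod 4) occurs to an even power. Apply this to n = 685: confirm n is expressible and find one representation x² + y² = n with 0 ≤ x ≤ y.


Step 1: Factor n = 685 = 5 · 137.
Step 2: Check the mod-4 condition on each prime factor: 5 ≡ 1 (mod 4), exponent 1; 137 ≡ 1 (mod 4), exponent 1.
All primes ≡ 3 (mod 4) appear to even exponent (or don't appear), so by the two-squares theorem n IS expressible as a sum of two squares.
Step 3: Build a representation. Here n = 5 · 137 is a product of primes ≡ 1 (mod 4). Each prime p ≡ 1 (mod 4) is itself a sum of two squares; find a² by testing p − a² for a perfect square:
  5: 5 − 1² = 4 = 2² ⇒ 5 = 1² + 2².
  137: 137 − 1² = 136, 137 − 2² = 133, 137 − 3² = 128, 137 − 4² = 121 = 11² ⇒ 137 = 4² + 11².
  Combine using the Brahmagupta–Fibonacci identity (a² + b²)(c² + d²) = (ac − bd)² + (ad + bc)² = (ac + bd)² + (ad − bc)²:
  5 · 137 = 685: from (1² + 2²)(4² + 11²), take (1·4 − 2·11, 1·11 + 2·4) = (4 − 22, 11 + 8) = (-18, 19); dropping signs (only squares matter) gives (18, 19); check 18² + 19² = 324 + 361 = 685 ✓.
Step 4: Order so x ≤ y and verify: 18² + 19² = 324 + 361 = 685 = n. ✓

n = 685 = 18² + 19² (one valid representation with x ≤ y).


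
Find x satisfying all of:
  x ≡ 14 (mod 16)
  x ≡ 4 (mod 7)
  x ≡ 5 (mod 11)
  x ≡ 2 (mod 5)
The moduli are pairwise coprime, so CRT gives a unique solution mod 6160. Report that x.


Product of moduli M = 16 · 7 · 11 · 5 = 6160.
Merge one congruence at a time:
  Start: x ≡ 14 (mod 16).
  Combine with x ≡ 4 (mod 7); new modulus lcm = 112.
    Write x = 14 + 16·t and substitute into x ≡ 4 (mod 7): 16·t ≡ 4 − 14 = -10 (mod 7).
    Reduce coefficients mod 7: 2·t ≡ 4 (mod 7).
    The inverse of 2 mod 7 is 4 (since 2·4 = 8 = 1·7 + 1), so t ≡ 4·4 = 16 ≡ 2 (mod 7).
    Then x = 14 + 16·2 = 46, valid modulo lcm(16, 7) = 112: x ≡ 46 (mod 112).
  Combine with x ≡ 5 (mod 11); new modulus lcm = 1232.
    Write x = 46 + 112·t and substitute into x ≡ 5 (mod 11): 112·t ≡ 5 − 46 = -41 (mod 11).
    Reduce coefficients mod 11: 2·t ≡ 3 (mod 11).
    The inverse of 2 mod 11 is 6 (since 2·6 = 12 = 1·11 + 1), so t ≡ 6·3 = 18 ≡ 7 (mod 11).
    Then x = 46 + 112·7 = 830, valid modulo lcm(112, 11) = 1232: x ≡ 830 (mod 1232).
  Combine with x ≡ 2 (mod 5); new modulus lcm = 6160.
    Write x = 830 + 1232·t and substitute into x ≡ 2 (mod 5): 1232·t ≡ 2 − 830 = -828 (mod 5).
    Reduce coefficients mod 5: 2·t ≡ 2 (mod 5).
    The inverse of 2 mod 5 is 3 (since 2·3 = 6 = 1·5 + 1), so t ≡ 3·2 = 6 ≡ 1 (mod 5).
    Then x = 830 + 1232·1 = 2062, valid modulo lcm(1232, 5) = 6160: x ≡ 2062 (mod 6160).
Verify against each original: 2062 mod 16 = 14, 2062 mod 7 = 4, 2062 mod 11 = 5, 2062 mod 5 = 2.

x ≡ 2062 (mod 6160).


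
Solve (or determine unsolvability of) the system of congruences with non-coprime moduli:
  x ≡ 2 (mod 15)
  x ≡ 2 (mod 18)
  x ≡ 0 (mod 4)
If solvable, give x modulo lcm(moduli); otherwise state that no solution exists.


Moduli 15, 18, 4 are not pairwise coprime, so CRT works modulo lcm(m_i) when all pairwise compatibility conditions hold.
Pairwise compatibility: gcd(m_i, m_j) must divide a_i - a_j for every pair.
Merge one congruence at a time:
  Start: x ≡ 2 (mod 15).
  Combine with x ≡ 2 (mod 18): gcd(15, 18) = 3; 2 - 2 = 0, which IS divisible by 3, so compatible.
    Write x = 2 + 15·t and substitute into x ≡ 2 (mod 18): 15·t ≡ 2 − 2 = 0 (mod 18).
    Divide the congruence (and modulus) by g = 3: 5·t ≡ 0 (mod 6).
    The inverse of 5 mod 6 is 5 (since 5·5 = 25 = 4·6 + 1), so t ≡ 5·0 = 0 ≡ 0 (mod 6).
    Then x = 2 + 15·0 = 2, valid modulo lcm(15, 18) = 90: x ≡ 2 (mod 90).
  Combine with x ≡ 0 (mod 4): gcd(90, 4) = 2; 0 - 2 = -2, which IS divisible by 2, so compatible.
    Write x = 2 + 90·t and substitute into x ≡ 0 (mod 4): 90·t ≡ 0 − 2 = -2 (mod 4).
    Divide the congruence (and modulus) by g = 2: 45·t ≡ -1 (mod 2).
    Reduce coefficients mod 2: 1·t ≡ 1 (mod 2).
    So t ≡ 1 (mod 2).
    Then x = 2 + 90·1 = 92, valid modulo lcm(90, 4) = 180: x ≡ 92 (mod 180).
Verify: 92 mod 15 = 2, 92 mod 18 = 2, 92 mod 4 = 0.

x ≡ 92 (mod 180).


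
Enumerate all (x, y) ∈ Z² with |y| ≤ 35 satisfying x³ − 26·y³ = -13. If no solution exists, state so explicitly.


The equation is x³ - 26y³ = -13. For fixed y, x³ = 26·y³ − 13, so a solution requires the RHS to be a perfect cube.
Strategy: iterate y from -35 to 35, compute RHS = 26·y³ − 13, and check whether it is a (positive or negative) perfect cube.
Check small values of y:
  y = 0: RHS = -13 is not a perfect cube.
  y = 1: RHS = 13 is not a perfect cube.
  y = -1: RHS = -39 is not a perfect cube.
  y = 2: RHS = 195 is not a perfect cube.
  y = -2: RHS = -221 is not a perfect cube.
  y = 3: RHS = 689 is not a perfect cube.
  y = -3: RHS = -715 is not a perfect cube.
Continuing the search up to |y| = 35 finds no solutions either.
No (x, y) in the scanned range satisfies the equation.

No integer solutions with |y| ≤ 35.


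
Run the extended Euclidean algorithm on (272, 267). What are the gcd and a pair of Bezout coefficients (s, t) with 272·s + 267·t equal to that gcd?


Euclidean algorithm on (272, 267) — divide until remainder is 0:
  272 = 1 · 267 + 5
  267 = 53 · 5 + 2
  5 = 2 · 2 + 1
  2 = 2 · 1 + 0
gcd(272, 267) = 1.
Track Bezout coefficients alongside the remainders: start with r₀ = 272 = a·1 + b·0 (s = 1, t = 0) and r₁ = 267 = a·0 + b·1 (s = 0, t = 1); each new remainder r_{k+1} = r_{k-1} − q_k·r_k inherits s_{k+1} = s_{k-1} − q_k·s_k, t_{k+1} = t_{k-1} − q_k·t_k, so r_k = a·s_k + b·t_k at every step:
  q = 1: r = 5, s = 1 − 1·0 = 1, t = 0 − 1·1 = -1  (check: 272·1 + 267·(-1) = 5)
  q = 53: r = 2, s = 0 − 53·1 = -53, t = 1 − 53·(-1) = 54  (check: 272·(-53) + 267·54 = 2)
  q = 2: r = 1, s = 1 − 2·(-53) = 107, t = -1 − 2·54 = -109  (check: 272·107 + 267·(-109) = 1)
The row with r = 1 (the gcd) gives the Bezout coefficients s = 107, t = -109.
Result: 272 · (107) + 267 · (-109) = 1.

gcd(272, 267) = 1; s = 107, t = -109 (check: 272·107 + 267·(-109) = 1).


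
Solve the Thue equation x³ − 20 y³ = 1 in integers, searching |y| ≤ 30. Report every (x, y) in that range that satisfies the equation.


The equation is x³ - 20y³ = 1. For fixed y, x³ = 20·y³ + 1, so a solution requires the RHS to be a perfect cube.
Strategy: iterate y from -30 to 30, compute RHS = 20·y³ + 1, and check whether it is a (positive or negative) perfect cube.
Check small values of y:
  y = 0: RHS = 1 = (1)³ ⇒ x = 1 works.
  y = 1: RHS = 21 is not a perfect cube.
  y = -1: RHS = -19 is not a perfect cube.
  y = 2: RHS = 161 is not a perfect cube.
  y = -2: RHS = -159 is not a perfect cube.
  y = 3: RHS = 541 is not a perfect cube.
  y = -3: RHS = -539 is not a perfect cube.
Continuing, at y = -7: RHS = -6859 = (-19)³ ⇒ x = -19 works.
Searching the remaining y in |y| ≤ 30 finds no further solutions.
Collected solutions: (1, 0), (-19, -7).

Solutions (with |y| ≤ 30): (1, 0), (-19, -7).


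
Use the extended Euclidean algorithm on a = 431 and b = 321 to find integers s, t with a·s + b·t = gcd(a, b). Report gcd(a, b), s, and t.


Euclidean algorithm on (431, 321) — divide until remainder is 0:
  431 = 1 · 321 + 110
  321 = 2 · 110 + 101
  110 = 1 · 101 + 9
  101 = 11 · 9 + 2
  9 = 4 · 2 + 1
  2 = 2 · 1 + 0
gcd(431, 321) = 1.
Track Bezout coefficients alongside the remainders: start with r₀ = 431 = a·1 + b·0 (s = 1, t = 0) and r₁ = 321 = a·0 + b·1 (s = 0, t = 1); each new remainder r_{k+1} = r_{k-1} − q_k·r_k inherits s_{k+1} = s_{k-1} − q_k·s_k, t_{k+1} = t_{k-1} − q_k·t_k, so r_k = a·s_k + b·t_k at every step:
  q = 1: r = 110, s = 1 − 1·0 = 1, t = 0 − 1·1 = -1  (check: 431·1 + 321·(-1) = 110)
  q = 2: r = 101, s = 0 − 2·1 = -2, t = 1 − 2·(-1) = 3  (check: 431·(-2) + 321·3 = 101)
  q = 1: r = 9, s = 1 − 1·(-2) = 3, t = -1 − 1·3 = -4  (check: 431·3 + 321·(-4) = 9)
  q = 11: r = 2, s = -2 − 11·3 = -35, t = 3 − 11·(-4) = 47  (check: 431·(-35) + 321·47 = 2)
  q = 4: r = 1, s = 3 − 4·(-35) = 143, t = -4 − 4·47 = -192  (check: 431·143 + 321·(-192) = 1)
The row with r = 1 (the gcd) gives the Bezout coefficients s = 143, t = -192.
Result: 431 · (143) + 321 · (-192) = 1.

gcd(431, 321) = 1; s = 143, t = -192 (check: 431·143 + 321·(-192) = 1).


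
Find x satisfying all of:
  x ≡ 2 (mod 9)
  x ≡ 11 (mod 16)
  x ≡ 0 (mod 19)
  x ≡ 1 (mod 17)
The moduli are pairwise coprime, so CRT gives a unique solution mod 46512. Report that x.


Product of moduli M = 9 · 16 · 19 · 17 = 46512.
Merge one congruence at a time:
  Start: x ≡ 2 (mod 9).
  Combine with x ≡ 11 (mod 16); new modulus lcm = 144.
    Write x = 2 + 9·t and substitute into x ≡ 11 (mod 16): 9·t ≡ 11 − 2 = 9 (mod 16).
    The inverse of 9 mod 16 is 9 (since 9·9 = 81 = 5·16 + 1), so t ≡ 9·9 = 81 ≡ 1 (mod 16).
    Then x = 2 + 9·1 = 11, valid modulo lcm(9, 16) = 144: x ≡ 11 (mod 144).
  Combine with x ≡ 0 (mod 19); new modulus lcm = 2736.
    Write x = 11 + 144·t and substitute into x ≡ 0 (mod 19): 144·t ≡ 0 − 11 = -11 (mod 19).
    Reduce coefficients mod 19: 11·t ≡ 8 (mod 19).
    The inverse of 11 mod 19 is 7 (since 11·7 = 77 = 4·19 + 1), so t ≡ 7·8 = 56 ≡ 18 (mod 19).
    Then x = 11 + 144·18 = 2603, valid modulo lcm(144, 19) = 2736: x ≡ 2603 (mod 2736).
  Combine with x ≡ 1 (mod 17); new modulus lcm = 46512.
    Write x = 2603 + 2736·t and substitute into x ≡ 1 (mod 17): 2736·t ≡ 1 − 2603 = -2602 (mod 17).
    Reduce coefficients mod 17: 16·t ≡ 16 (mod 17).
    The inverse of 16 mod 17 is 16 (since 16·16 = 256 = 15·17 + 1), so t ≡ 16·16 = 256 ≡ 1 (mod 17).
    Then x = 2603 + 2736·1 = 5339, valid modulo lcm(2736, 17) = 46512: x ≡ 5339 (mod 46512).
Verify against each original: 5339 mod 9 = 2, 5339 mod 16 = 11, 5339 mod 19 = 0, 5339 mod 17 = 1.

x ≡ 5339 (mod 46512).


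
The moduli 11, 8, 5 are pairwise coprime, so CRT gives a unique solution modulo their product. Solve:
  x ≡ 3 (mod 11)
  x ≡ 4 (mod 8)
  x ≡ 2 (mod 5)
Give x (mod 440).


Moduli 11, 8, 5 are pairwise coprime; by CRT there is a unique solution modulo M = 11 · 8 · 5 = 440.
Solve pairwise, accumulating the modulus:
  Start with x ≡ 3 (mod 11).
  Combine with x ≡ 4 (mod 8): since gcd(11, 8) = 1, we get a unique residue mod 88.
    Write x = 3 + 11·t and substitute into x ≡ 4 (mod 8): 11·t ≡ 4 − 3 = 1 (mod 8).
    Reduce coefficients mod 8: 3·t ≡ 1 (mod 8).
    The inverse of 3 mod 8 is 3 (since 3·3 = 9 = 1·8 + 1), so t ≡ 3·1 = 3 ≡ 3 (mod 8).
    Then x = 3 + 11·3 = 36, valid modulo lcm(11, 8) = 88: x ≡ 36 (mod 88).
  Combine with x ≡ 2 (mod 5): since gcd(88, 5) = 1, we get a unique residue mod 440.
    Write x = 36 + 88·t and substitute into x ≡ 2 (mod 5): 88·t ≡ 2 − 36 = -34 (mod 5).
    Reduce coefficients mod 5: 3·t ≡ 1 (mod 5).
    The inverse of 3 mod 5 is 2 (since 3·2 = 6 = 1·5 + 1), so t ≡ 2·1 = 2 ≡ 2 (mod 5).
    Then x = 36 + 88·2 = 212, valid modulo lcm(88, 5) = 440: x ≡ 212 (mod 440).
Verify: 212 mod 11 = 3 ✓, 212 mod 8 = 4 ✓, 212 mod 5 = 2 ✓.

x ≡ 212 (mod 440).


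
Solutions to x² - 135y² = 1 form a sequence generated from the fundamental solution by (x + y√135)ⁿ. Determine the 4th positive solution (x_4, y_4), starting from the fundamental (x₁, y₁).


Step 1: Find the fundamental solution (x₁, y₁) of x² - 135y² = 1.
  Expand √135 as a continued fraction. a₀ = ⌊√135⌋ = 11; iterate m_{k+1} = d_k·a_k − m_k, d_{k+1} = (135 − m_{k+1}²)/d_k, a_{k+1} = ⌊(a₀ + m_{k+1})/d_{k+1}⌋ (starting m₀ = 0, d₀ = 1), with convergents p_k = a_k·p_{k-1} + p_{k-2}, q_k = a_k·q_{k-1} + q_{k-2} (p₋₁ = 1, q₋₁ = 0):
  k = 0: a₀ = 11; p₀/q₀ = 11/1; p₀² − 135·q₀² = 121 − 135 = -14.
  k = 1: m = 11, d = 14, a = ⌊(11 + 11)/14⌋ = 1; p/q = (1·11 + 1)/(1·1 + 0) = 12/1; p² − 135·q² = 144 − 135 = 9.
  k = 2: m = 3, d = 9, a = ⌊(11 + 3)/9⌋ = 1; p/q = (1·12 + 11)/(1·1 + 1) = 23/2; p² − 135·q² = 529 − 540 = -11.
  k = 3: m = 6, d = 11, a = ⌊(11 + 6)/11⌋ = 1; p/q = (1·23 + 12)/(1·2 + 1) = 35/3; p² − 135·q² = 1225 − 1215 = 10.
  k = 4: m = 5, d = 10, a = ⌊(11 + 5)/10⌋ = 1; p/q = (1·35 + 23)/(1·3 + 2) = 58/5; p² − 135·q² = 3364 − 3375 = -11.
  k = 5: m = 5, d = 11, a = ⌊(11 + 5)/11⌋ = 1; p/q = (1·58 + 35)/(1·5 + 3) = 93/8; p² − 135·q² = 8649 − 8640 = 9.
  k = 6: m = 6, d = 9, a = ⌊(11 + 6)/9⌋ = 1; p/q = (1·93 + 58)/(1·8 + 5) = 151/13; p² − 135·q² = 22801 − 22815 = -14.
  k = 7: m = 3, d = 14, a = ⌊(11 + 3)/14⌋ = 1; p/q = (1·151 + 93)/(1·13 + 8) = 244/21; p² − 135·q² = 59536 − 59535 = 1.
  The first convergent with p² − 135·q² = 1 gives the fundamental solution (x₁, y₁) = (244, 21).
Step 2: Apply the recurrence (x_{n+1}, y_{n+1}) = (x₁x_n + 135y₁y_n, x₁y_n + y₁x_n) repeatedly.
  From (x_1, y_1) = (244, 21): x_2 = 244·244 + 135·21·21 = 119071; y_2 = 244·21 + 21·244 = 10248.
  From (x_2, y_2) = (119071, 10248): x_3 = 244·119071 + 135·21·10248 = 58106404; y_3 = 244·10248 + 21·119071 = 5001003.
  From (x_3, y_3) = (58106404, 5001003): x_4 = 244·58106404 + 135·21·5001003 = 28355806081; y_4 = 244·5001003 + 21·58106404 = 2440479216.
Step 3: Verify x_4² - 135·y_4² = 804051738503276578561 - 804051738503276578560 = 1 (should be 1). ✓

(x_1, y_1) = (244, 21); (x_4, y_4) = (28355806081, 2440479216).


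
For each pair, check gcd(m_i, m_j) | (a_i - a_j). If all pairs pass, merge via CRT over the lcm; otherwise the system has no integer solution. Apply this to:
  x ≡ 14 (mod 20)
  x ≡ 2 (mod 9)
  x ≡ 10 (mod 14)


Moduli 20, 9, 14 are not pairwise coprime, so CRT works modulo lcm(m_i) when all pairwise compatibility conditions hold.
Pairwise compatibility: gcd(m_i, m_j) must divide a_i - a_j for every pair.
Merge one congruence at a time:
  Start: x ≡ 14 (mod 20).
  Combine with x ≡ 2 (mod 9): gcd(20, 9) = 1; 2 - 14 = -12, which IS divisible by 1, so compatible.
    Write x = 14 + 20·t and substitute into x ≡ 2 (mod 9): 20·t ≡ 2 − 14 = -12 (mod 9).
    Reduce coefficients mod 9: 2·t ≡ 6 (mod 9).
    The inverse of 2 mod 9 is 5 (since 2·5 = 10 = 1·9 + 1), so t ≡ 5·6 = 30 ≡ 3 (mod 9).
    Then x = 14 + 20·3 = 74, valid modulo lcm(20, 9) = 180: x ≡ 74 (mod 180).
  Combine with x ≡ 10 (mod 14): gcd(180, 14) = 2; 10 - 74 = -64, which IS divisible by 2, so compatible.
    Write x = 74 + 180·t and substitute into x ≡ 10 (mod 14): 180·t ≡ 10 − 74 = -64 (mod 14).
    Divide the congruence (and modulus) by g = 2: 90·t ≡ -32 (mod 7).
    Reduce coefficients mod 7: 6·t ≡ 3 (mod 7).
    The inverse of 6 mod 7 is 6 (since 6·6 = 36 = 5·7 + 1), so t ≡ 6·3 = 18 ≡ 4 (mod 7).
    Then x = 74 + 180·4 = 794, valid modulo lcm(180, 14) = 1260: x ≡ 794 (mod 1260).
Verify: 794 mod 20 = 14, 794 mod 9 = 2, 794 mod 14 = 10.

x ≡ 794 (mod 1260).


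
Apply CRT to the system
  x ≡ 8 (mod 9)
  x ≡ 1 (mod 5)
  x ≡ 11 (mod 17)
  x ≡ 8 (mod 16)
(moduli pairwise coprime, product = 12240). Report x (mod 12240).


Product of moduli M = 9 · 5 · 17 · 16 = 12240.
Merge one congruence at a time:
  Start: x ≡ 8 (mod 9).
  Combine with x ≡ 1 (mod 5); new modulus lcm = 45.
    Write x = 8 + 9·t and substitute into x ≡ 1 (mod 5): 9·t ≡ 1 − 8 = -7 (mod 5).
    Reduce coefficients mod 5: 4·t ≡ 3 (mod 5).
    The inverse of 4 mod 5 is 4 (since 4·4 = 16 = 3·5 + 1), so t ≡ 4·3 = 12 ≡ 2 (mod 5).
    Then x = 8 + 9·2 = 26, valid modulo lcm(9, 5) = 45: x ≡ 26 (mod 45).
  Combine with x ≡ 11 (mod 17); new modulus lcm = 765.
    Write x = 26 + 45·t and substitute into x ≡ 11 (mod 17): 45·t ≡ 11 − 26 = -15 (mod 17).
    Reduce coefficients mod 17: 11·t ≡ 2 (mod 17).
    The inverse of 11 mod 17 is 14 (since 11·14 = 154 = 9·17 + 1), so t ≡ 14·2 = 28 ≡ 11 (mod 17).
    Then x = 26 + 45·11 = 521, valid modulo lcm(45, 17) = 765: x ≡ 521 (mod 765).
  Combine with x ≡ 8 (mod 16); new modulus lcm = 12240.
    Write x = 521 + 765·t and substitute into x ≡ 8 (mod 16): 765·t ≡ 8 − 521 = -513 (mod 16).
    Reduce coefficients mod 16: 13·t ≡ 15 (mod 16).
    The inverse of 13 mod 16 is 5 (since 13·5 = 65 = 4·16 + 1), so t ≡ 5·15 = 75 ≡ 11 (mod 16).
    Then x = 521 + 765·11 = 8936, valid modulo lcm(765, 16) = 12240: x ≡ 8936 (mod 12240).
Verify against each original: 8936 mod 9 = 8, 8936 mod 5 = 1, 8936 mod 17 = 11, 8936 mod 16 = 8.

x ≡ 8936 (mod 12240).


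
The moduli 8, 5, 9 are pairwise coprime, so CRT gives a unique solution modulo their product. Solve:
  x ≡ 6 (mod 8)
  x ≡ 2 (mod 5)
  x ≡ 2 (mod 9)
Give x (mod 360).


Moduli 8, 5, 9 are pairwise coprime; by CRT there is a unique solution modulo M = 8 · 5 · 9 = 360.
Solve pairwise, accumulating the modulus:
  Start with x ≡ 6 (mod 8).
  Combine with x ≡ 2 (mod 5): since gcd(8, 5) = 1, we get a unique residue mod 40.
    Write x = 6 + 8·t and substitute into x ≡ 2 (mod 5): 8·t ≡ 2 − 6 = -4 (mod 5).
    Reduce coefficients mod 5: 3·t ≡ 1 (mod 5).
    The inverse of 3 mod 5 is 2 (since 3·2 = 6 = 1·5 + 1), so t ≡ 2·1 = 2 ≡ 2 (mod 5).
    Then x = 6 + 8·2 = 22, valid modulo lcm(8, 5) = 40: x ≡ 22 (mod 40).
  Combine with x ≡ 2 (mod 9): since gcd(40, 9) = 1, we get a unique residue mod 360.
    Write x = 22 + 40·t and substitute into x ≡ 2 (mod 9): 40·t ≡ 2 − 22 = -20 (mod 9).
    Reduce coefficients mod 9: 4·t ≡ 7 (mod 9).
    The inverse of 4 mod 9 is 7 (since 4·7 = 28 = 3·9 + 1), so t ≡ 7·7 = 49 ≡ 4 (mod 9).
    Then x = 22 + 40·4 = 182, valid modulo lcm(40, 9) = 360: x ≡ 182 (mod 360).
Verify: 182 mod 8 = 6 ✓, 182 mod 5 = 2 ✓, 182 mod 9 = 2 ✓.

x ≡ 182 (mod 360).


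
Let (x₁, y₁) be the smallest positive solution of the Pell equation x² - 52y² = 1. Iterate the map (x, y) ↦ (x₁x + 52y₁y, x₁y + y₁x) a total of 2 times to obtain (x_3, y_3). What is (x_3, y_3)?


Step 1: Find the fundamental solution (x₁, y₁) of x² - 52y² = 1.
  Expand √52 as a continued fraction. a₀ = ⌊√52⌋ = 7; iterate m_{k+1} = d_k·a_k − m_k, d_{k+1} = (52 − m_{k+1}²)/d_k, a_{k+1} = ⌊(a₀ + m_{k+1})/d_{k+1}⌋ (starting m₀ = 0, d₀ = 1), with convergents p_k = a_k·p_{k-1} + p_{k-2}, q_k = a_k·q_{k-1} + q_{k-2} (p₋₁ = 1, q₋₁ = 0):
  k = 0: a₀ = 7; p₀/q₀ = 7/1; p₀² − 52·q₀² = 49 − 52 = -3.
  k = 1: m = 7, d = 3, a = ⌊(7 + 7)/3⌋ = 4; p/q = (4·7 + 1)/(4·1 + 0) = 29/4; p² − 52·q² = 841 − 832 = 9.
  k = 2: m = 5, d = 9, a = ⌊(7 + 5)/9⌋ = 1; p/q = (1·29 + 7)/(1·4 + 1) = 36/5; p² − 52·q² = 1296 − 1300 = -4.
  k = 3: m = 4, d = 4, a = ⌊(7 + 4)/4⌋ = 2; p/q = (2·36 + 29)/(2·5 + 4) = 101/14; p² − 52·q² = 10201 − 10192 = 9.
  k = 4: m = 4, d = 9, a = ⌊(7 + 4)/9⌋ = 1; p/q = (1·101 + 36)/(1·14 + 5) = 137/19; p² − 52·q² = 18769 − 18772 = -3.
  k = 5: m = 5, d = 3, a = ⌊(7 + 5)/3⌋ = 4; p/q = (4·137 + 101)/(4·19 + 14) = 649/90; p² − 52·q² = 421201 − 421200 = 1.
  The first convergent with p² − 52·q² = 1 gives the fundamental solution (x₁, y₁) = (649, 90).
Step 2: Apply the recurrence (x_{n+1}, y_{n+1}) = (x₁x_n + 52y₁y_n, x₁y_n + y₁x_n) repeatedly.
  From (x_1, y_1) = (649, 90): x_2 = 649·649 + 52·90·90 = 842401; y_2 = 649·90 + 90·649 = 116820.
  From (x_2, y_2) = (842401, 116820): x_3 = 649·842401 + 52·90·116820 = 1093435849; y_3 = 649·116820 + 90·842401 = 151632270.
Step 3: Verify x_3² - 52·y_3² = 1195601955878350801 - 1195601955878350800 = 1 (should be 1). ✓

(x_1, y_1) = (649, 90); (x_3, y_3) = (1093435849, 151632270).


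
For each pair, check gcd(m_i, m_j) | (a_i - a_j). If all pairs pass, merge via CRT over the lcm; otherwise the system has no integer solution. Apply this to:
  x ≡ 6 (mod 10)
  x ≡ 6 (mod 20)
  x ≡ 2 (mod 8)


Moduli 10, 20, 8 are not pairwise coprime, so CRT works modulo lcm(m_i) when all pairwise compatibility conditions hold.
Pairwise compatibility: gcd(m_i, m_j) must divide a_i - a_j for every pair.
Merge one congruence at a time:
  Start: x ≡ 6 (mod 10).
  Combine with x ≡ 6 (mod 20): gcd(10, 20) = 10; 6 - 6 = 0, which IS divisible by 10, so compatible.
    Write x = 6 + 10·t and substitute into x ≡ 6 (mod 20): 10·t ≡ 6 − 6 = 0 (mod 20).
    Divide the congruence (and modulus) by g = 10: 1·t ≡ 0 (mod 2).
    So t ≡ 0 (mod 2).
    Then x = 6 + 10·0 = 6, valid modulo lcm(10, 20) = 20: x ≡ 6 (mod 20).
  Combine with x ≡ 2 (mod 8): gcd(20, 8) = 4; 2 - 6 = -4, which IS divisible by 4, so compatible.
    Write x = 6 + 20·t and substitute into x ≡ 2 (mod 8): 20·t ≡ 2 − 6 = -4 (mod 8).
    Divide the congruence (and modulus) by g = 4: 5·t ≡ -1 (mod 2).
    Reduce coefficients mod 2: 1·t ≡ 1 (mod 2).
    So t ≡ 1 (mod 2).
    Then x = 6 + 20·1 = 26, valid modulo lcm(20, 8) = 40: x ≡ 26 (mod 40).
Verify: 26 mod 10 = 6, 26 mod 20 = 6, 26 mod 8 = 2.

x ≡ 26 (mod 40).


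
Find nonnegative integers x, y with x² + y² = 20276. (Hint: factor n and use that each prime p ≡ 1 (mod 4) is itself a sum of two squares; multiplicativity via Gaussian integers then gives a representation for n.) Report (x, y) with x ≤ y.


Step 1: Factor n = 20276 = 2^2 · 37 · 137.
Step 2: Check the mod-4 condition on each prime factor: 2 = 2 (special); 37 ≡ 1 (mod 4), exponent 1; 137 ≡ 1 (mod 4), exponent 1.
All primes ≡ 3 (mod 4) appear to even exponent (or don't appear), so by the two-squares theorem n IS expressible as a sum of two squares.
Step 3: Build a representation. Group n = k² · m with k = 2 and m = 37 · 137 = 5069 (a product of primes ≡ 1 (mod 4)); a representation of m scales to one of n via (k·x)² + (k·y)² = k²(x² + y²). Each prime p ≡ 1 (mod 4) is itself a sum of two squares; find a² by testing p − a² for a perfect square:
  37: 37 − 1² = 36 = 6² ⇒ 37 = 1² + 6².
  137: 137 − 1² = 136, 137 − 2² = 133, 137 − 3² = 128, 137 − 4² = 121 = 11² ⇒ 137 = 4² + 11².
  Combine using the Brahmagupta–Fibonacci identity (a² + b²)(c² + d²) = (ac − bd)² + (ad + bc)² = (ac + bd)² + (ad − bc)²:
  37 · 137 = 5069: from (1² + 6²)(4² + 11²), take (1·4 − 6·11, 1·11 + 6·4) = (4 − 66, 11 + 24) = (-62, 35); dropping signs (only squares matter) gives (62, 35); check 62² + 35² = 3844 + 1225 = 5069 ✓.
  Scale by k = 2: (2·62, 2·35) = (124, 70).
Step 4: Order so x ≤ y and verify: 70² + 124² = 4900 + 15376 = 20276 = n. ✓

n = 20276 = 70² + 124² (one valid representation with x ≤ y).


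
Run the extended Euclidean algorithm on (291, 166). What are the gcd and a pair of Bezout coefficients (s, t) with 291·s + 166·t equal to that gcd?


Euclidean algorithm on (291, 166) — divide until remainder is 0:
  291 = 1 · 166 + 125
  166 = 1 · 125 + 41
  125 = 3 · 41 + 2
  41 = 20 · 2 + 1
  2 = 2 · 1 + 0
gcd(291, 166) = 1.
Track Bezout coefficients alongside the remainders: start with r₀ = 291 = a·1 + b·0 (s = 1, t = 0) and r₁ = 166 = a·0 + b·1 (s = 0, t = 1); each new remainder r_{k+1} = r_{k-1} − q_k·r_k inherits s_{k+1} = s_{k-1} − q_k·s_k, t_{k+1} = t_{k-1} − q_k·t_k, so r_k = a·s_k + b·t_k at every step:
  q = 1: r = 125, s = 1 − 1·0 = 1, t = 0 − 1·1 = -1  (check: 291·1 + 166·(-1) = 125)
  q = 1: r = 41, s = 0 − 1·1 = -1, t = 1 − 1·(-1) = 2  (check: 291·(-1) + 166·2 = 41)
  q = 3: r = 2, s = 1 − 3·(-1) = 4, t = -1 − 3·2 = -7  (check: 291·4 + 166·(-7) = 2)
  q = 20: r = 1, s = -1 − 20·4 = -81, t = 2 − 20·(-7) = 142  (check: 291·(-81) + 166·142 = 1)
The row with r = 1 (the gcd) gives the Bezout coefficients s = -81, t = 142.
Result: 291 · (-81) + 166 · (142) = 1.

gcd(291, 166) = 1; s = -81, t = 142 (check: 291·(-81) + 166·142 = 1).


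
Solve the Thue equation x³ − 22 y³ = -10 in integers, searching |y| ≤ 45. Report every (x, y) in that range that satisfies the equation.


The equation is x³ - 22y³ = -10. For fixed y, x³ = 22·y³ − 10, so a solution requires the RHS to be a perfect cube.
Strategy: iterate y from -45 to 45, compute RHS = 22·y³ − 10, and check whether it is a (positive or negative) perfect cube.
Check small values of y:
  y = 0: RHS = -10 is not a perfect cube.
  y = 1: RHS = 12 is not a perfect cube.
  y = -1: RHS = -32 is not a perfect cube.
  y = 2: RHS = 166 is not a perfect cube.
  y = -2: RHS = -186 is not a perfect cube.
  y = 3: RHS = 584 is not a perfect cube.
  y = -3: RHS = -604 is not a perfect cube.
Continuing the search up to |y| = 45 finds no solutions either.
No (x, y) in the scanned range satisfies the equation.

No integer solutions with |y| ≤ 45.


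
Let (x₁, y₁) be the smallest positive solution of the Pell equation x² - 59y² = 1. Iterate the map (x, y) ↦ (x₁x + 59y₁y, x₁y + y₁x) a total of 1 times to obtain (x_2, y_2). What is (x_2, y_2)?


Step 1: Find the fundamental solution (x₁, y₁) of x² - 59y² = 1.
  Expand √59 as a continued fraction. a₀ = ⌊√59⌋ = 7; iterate m_{k+1} = d_k·a_k − m_k, d_{k+1} = (59 − m_{k+1}²)/d_k, a_{k+1} = ⌊(a₀ + m_{k+1})/d_{k+1}⌋ (starting m₀ = 0, d₀ = 1), with convergents p_k = a_k·p_{k-1} + p_{k-2}, q_k = a_k·q_{k-1} + q_{k-2} (p₋₁ = 1, q₋₁ = 0):
  k = 0: a₀ = 7; p₀/q₀ = 7/1; p₀² − 59·q₀² = 49 − 59 = -10.
  k = 1: m = 7, d = 10, a = ⌊(7 + 7)/10⌋ = 1; p/q = (1·7 + 1)/(1·1 + 0) = 8/1; p² − 59·q² = 64 − 59 = 5.
  k = 2: m = 3, d = 5, a = ⌊(7 + 3)/5⌋ = 2; p/q = (2·8 + 7)/(2·1 + 1) = 23/3; p² − 59·q² = 529 − 531 = -2.
  k = 3: m = 7, d = 2, a = ⌊(7 + 7)/2⌋ = 7; p/q = (7·23 + 8)/(7·3 + 1) = 169/22; p² − 59·q² = 28561 − 28556 = 5.
  k = 4: m = 7, d = 5, a = ⌊(7 + 7)/5⌋ = 2; p/q = (2·169 + 23)/(2·22 + 3) = 361/47; p² − 59·q² = 130321 − 130331 = -10.
  k = 5: m = 3, d = 10, a = ⌊(7 + 3)/10⌋ = 1; p/q = (1·361 + 169)/(1·47 + 22) = 530/69; p² − 59·q² = 280900 − 280899 = 1.
  The first convergent with p² − 59·q² = 1 gives the fundamental solution (x₁, y₁) = (530, 69).
Step 2: Apply the recurrence (x_{n+1}, y_{n+1}) = (x₁x_n + 59y₁y_n, x₁y_n + y₁x_n) repeatedly.
  From (x_1, y_1) = (530, 69): x_2 = 530·530 + 59·69·69 = 561799; y_2 = 530·69 + 69·530 = 73140.
Step 3: Verify x_2² - 59·y_2² = 315618116401 - 315618116400 = 1 (should be 1). ✓

(x_1, y_1) = (530, 69); (x_2, y_2) = (561799, 73140).


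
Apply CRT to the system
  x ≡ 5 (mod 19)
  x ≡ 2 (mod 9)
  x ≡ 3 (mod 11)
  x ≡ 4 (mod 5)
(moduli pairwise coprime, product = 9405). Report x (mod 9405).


Product of moduli M = 19 · 9 · 11 · 5 = 9405.
Merge one congruence at a time:
  Start: x ≡ 5 (mod 19).
  Combine with x ≡ 2 (mod 9); new modulus lcm = 171.
    Write x = 5 + 19·t and substitute into x ≡ 2 (mod 9): 19·t ≡ 2 − 5 = -3 (mod 9).
    Reduce coefficients mod 9: 1·t ≡ 6 (mod 9).
    So t ≡ 6 (mod 9).
    Then x = 5 + 19·6 = 119, valid modulo lcm(19, 9) = 171: x ≡ 119 (mod 171).
  Combine with x ≡ 3 (mod 11); new modulus lcm = 1881.
    Write x = 119 + 171·t and substitute into x ≡ 3 (mod 11): 171·t ≡ 3 − 119 = -116 (mod 11).
    Reduce coefficients mod 11: 6·t ≡ 5 (mod 11).
    The inverse of 6 mod 11 is 2 (since 6·2 = 12 = 1·11 + 1), so t ≡ 2·5 = 10 ≡ 10 (mod 11).
    Then x = 119 + 171·10 = 1829, valid modulo lcm(171, 11) = 1881: x ≡ 1829 (mod 1881).
  Combine with x ≡ 4 (mod 5); new modulus lcm = 9405.
    Write x = 1829 + 1881·t and substitute into x ≡ 4 (mod 5): 1881·t ≡ 4 − 1829 = -1825 (mod 5).
    Reduce coefficients mod 5: 1·t ≡ 0 (mod 5).
    So t ≡ 0 (mod 5).
    Then x = 1829 + 1881·0 = 1829, valid modulo lcm(1881, 5) = 9405: x ≡ 1829 (mod 9405).
Verify against each original: 1829 mod 19 = 5, 1829 mod 9 = 2, 1829 mod 11 = 3, 1829 mod 5 = 4.

x ≡ 1829 (mod 9405).


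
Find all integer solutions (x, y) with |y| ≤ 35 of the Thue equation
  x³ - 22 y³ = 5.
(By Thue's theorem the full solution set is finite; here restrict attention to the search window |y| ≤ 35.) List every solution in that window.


The equation is x³ - 22y³ = 5. For fixed y, x³ = 22·y³ + 5, so a solution requires the RHS to be a perfect cube.
Strategy: iterate y from -35 to 35, compute RHS = 22·y³ + 5, and check whether it is a (positive or negative) perfect cube.
Check small values of y:
  y = 0: RHS = 5 is not a perfect cube.
  y = 1: RHS = 27 = (3)³ ⇒ x = 3 works.
  y = -1: RHS = -17 is not a perfect cube.
  y = 2: RHS = 181 is not a perfect cube.
  y = -2: RHS = -171 is not a perfect cube.
  y = 3: RHS = 599 is not a perfect cube.
  y = -3: RHS = -589 is not a perfect cube.
Continuing the search up to |y| = 35 finds no further solutions beyond those listed.
Collected solutions: (3, 1).

Solutions (with |y| ≤ 35): (3, 1).


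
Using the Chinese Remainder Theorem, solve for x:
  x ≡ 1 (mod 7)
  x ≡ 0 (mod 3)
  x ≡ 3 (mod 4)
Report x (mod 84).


Moduli 7, 3, 4 are pairwise coprime; by CRT there is a unique solution modulo M = 7 · 3 · 4 = 84.
Solve pairwise, accumulating the modulus:
  Start with x ≡ 1 (mod 7).
  Combine with x ≡ 0 (mod 3): since gcd(7, 3) = 1, we get a unique residue mod 21.
    Write x = 1 + 7·t and substitute into x ≡ 0 (mod 3): 7·t ≡ 0 − 1 = -1 (mod 3).
    Reduce coefficients mod 3: 1·t ≡ 2 (mod 3).
    So t ≡ 2 (mod 3).
    Then x = 1 + 7·2 = 15, valid modulo lcm(7, 3) = 21: x ≡ 15 (mod 21).
  Combine with x ≡ 3 (mod 4): since gcd(21, 4) = 1, we get a unique residue mod 84.
    Write x = 15 + 21·t and substitute into x ≡ 3 (mod 4): 21·t ≡ 3 − 15 = -12 (mod 4).
    Reduce coefficients mod 4: 1·t ≡ 0 (mod 4).
    So t ≡ 0 (mod 4).
    Then x = 15 + 21·0 = 15, valid modulo lcm(21, 4) = 84: x ≡ 15 (mod 84).
Verify: 15 mod 7 = 1 ✓, 15 mod 3 = 0 ✓, 15 mod 4 = 3 ✓.

x ≡ 15 (mod 84).


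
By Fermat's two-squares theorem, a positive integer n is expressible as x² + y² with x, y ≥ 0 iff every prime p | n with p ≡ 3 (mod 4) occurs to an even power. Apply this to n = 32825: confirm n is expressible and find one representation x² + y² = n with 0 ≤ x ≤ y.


Step 1: Factor n = 32825 = 5^2 · 13 · 101.
Step 2: Check the mod-4 condition on each prime factor: 5 ≡ 1 (mod 4), exponent 2; 13 ≡ 1 (mod 4), exponent 1; 101 ≡ 1 (mod 4), exponent 1.
All primes ≡ 3 (mod 4) appear to even exponent (or don't appear), so by the two-squares theorem n IS expressible as a sum of two squares.
Step 3: Build a representation. Group n = k² · m with k = 5 and m = 13 · 101 = 1313 (a product of primes ≡ 1 (mod 4)); a representation of m scales to one of n via (k·x)² + (k·y)² = k²(x² + y²). Each prime p ≡ 1 (mod 4) is itself a sum of two squares; find a² by testing p − a² for a perfect square:
  13: 13 − 1² = 12, 13 − 2² = 9 = 3² ⇒ 13 = 2² + 3².
  101: 101 − 1² = 100 = 10² ⇒ 101 = 1² + 10².
  Combine using the Brahmagupta–Fibonacci identity (a² + b²)(c² + d²) = (ac − bd)² + (ad + bc)² = (ac + bd)² + (ad − bc)²:
  13 · 101 = 1313: from (2² + 3²)(1² + 10²), take (2·1 − 3·10, 2·10 + 3·1) = (2 − 30, 20 + 3) = (-28, 23); dropping signs (only squares matter) gives (28, 23); check 28² + 23² = 784 + 529 = 1313 ✓.
  Scale by k = 5: (5·28, 5·23) = (140, 115).
Step 4: Order so x ≤ y and verify: 115² + 140² = 13225 + 19600 = 32825 = n. ✓

n = 32825 = 115² + 140² (one valid representation with x ≤ y).


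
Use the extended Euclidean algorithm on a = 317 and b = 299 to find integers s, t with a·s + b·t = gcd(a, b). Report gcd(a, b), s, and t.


Euclidean algorithm on (317, 299) — divide until remainder is 0:
  317 = 1 · 299 + 18
  299 = 16 · 18 + 11
  18 = 1 · 11 + 7
  11 = 1 · 7 + 4
  7 = 1 · 4 + 3
  4 = 1 · 3 + 1
  3 = 3 · 1 + 0
gcd(317, 299) = 1.
Track Bezout coefficients alongside the remainders: start with r₀ = 317 = a·1 + b·0 (s = 1, t = 0) and r₁ = 299 = a·0 + b·1 (s = 0, t = 1); each new remainder r_{k+1} = r_{k-1} − q_k·r_k inherits s_{k+1} = s_{k-1} − q_k·s_k, t_{k+1} = t_{k-1} − q_k·t_k, so r_k = a·s_k + b·t_k at every step:
  q = 1: r = 18, s = 1 − 1·0 = 1, t = 0 − 1·1 = -1  (check: 317·1 + 299·(-1) = 18)
  q = 16: r = 11, s = 0 − 16·1 = -16, t = 1 − 16·(-1) = 17  (check: 317·(-16) + 299·17 = 11)
  q = 1: r = 7, s = 1 − 1·(-16) = 17, t = -1 − 1·17 = -18  (check: 317·17 + 299·(-18) = 7)
  q = 1: r = 4, s = -16 − 1·17 = -33, t = 17 − 1·(-18) = 35  (check: 317·(-33) + 299·35 = 4)
  q = 1: r = 3, s = 17 − 1·(-33) = 50, t = -18 − 1·35 = -53  (check: 317·50 + 299·(-53) = 3)
  q = 1: r = 1, s = -33 − 1·50 = -83, t = 35 − 1·(-53) = 88  (check: 317·(-83) + 299·88 = 1)
The row with r = 1 (the gcd) gives the Bezout coefficients s = -83, t = 88.
Result: 317 · (-83) + 299 · (88) = 1.

gcd(317, 299) = 1; s = -83, t = 88 (check: 317·(-83) + 299·88 = 1).
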